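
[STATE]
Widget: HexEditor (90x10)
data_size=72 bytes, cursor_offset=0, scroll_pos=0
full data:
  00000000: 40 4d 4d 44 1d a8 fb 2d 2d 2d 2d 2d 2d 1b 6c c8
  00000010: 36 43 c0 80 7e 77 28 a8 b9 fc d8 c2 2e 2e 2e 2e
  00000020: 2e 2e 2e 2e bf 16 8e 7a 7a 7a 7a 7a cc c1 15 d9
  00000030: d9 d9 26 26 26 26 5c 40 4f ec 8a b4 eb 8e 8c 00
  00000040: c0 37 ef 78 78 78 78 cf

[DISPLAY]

00000000  40 4d 4d 44 1d a8 fb 2d  2d 2d 2d 2d 2d 1b 6c c8  |@MMD...------.l.|            
00000010  36 43 c0 80 7e 77 28 a8  b9 fc d8 c2 2e 2e 2e 2e  |6C..~w(.........|            
00000020  2e 2e 2e 2e bf 16 8e 7a  7a 7a 7a 7a cc c1 15 d9  |.......zzzzz....|            
00000030  d9 d9 26 26 26 26 5c 40  4f ec 8a b4 eb 8e 8c 00  |..&&&&\@O.......|            
00000040  c0 37 ef 78 78 78 78 cf                           |.7.xxxx.        |            
                                                                                          
                                                                                          
                                                                                          
                                                                                          
                                                                                          


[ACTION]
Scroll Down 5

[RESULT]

00000040  c0 37 ef 78 78 78 78 cf                           |.7.xxxx.        |            
                                                                                          
                                                                                          
                                                                                          
                                                                                          
                                                                                          
                                                                                          
                                                                                          
                                                                                          
                                                                                          


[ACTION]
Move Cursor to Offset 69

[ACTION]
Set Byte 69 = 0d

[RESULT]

00000040  c0 37 ef 78 78 0D 78 cf                           |.7.xx.x.        |            
                                                                                          
                                                                                          
                                                                                          
                                                                                          
                                                                                          
                                                                                          
                                                                                          
                                                                                          
                                                                                          


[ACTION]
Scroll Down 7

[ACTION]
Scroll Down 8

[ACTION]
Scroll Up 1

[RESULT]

00000030  d9 d9 26 26 26 26 5c 40  4f ec 8a b4 eb 8e 8c 00  |..&&&&\@O.......|            
00000040  c0 37 ef 78 78 0D 78 cf                           |.7.xx.x.        |            
                                                                                          
                                                                                          
                                                                                          
                                                                                          
                                                                                          
                                                                                          
                                                                                          
                                                                                          


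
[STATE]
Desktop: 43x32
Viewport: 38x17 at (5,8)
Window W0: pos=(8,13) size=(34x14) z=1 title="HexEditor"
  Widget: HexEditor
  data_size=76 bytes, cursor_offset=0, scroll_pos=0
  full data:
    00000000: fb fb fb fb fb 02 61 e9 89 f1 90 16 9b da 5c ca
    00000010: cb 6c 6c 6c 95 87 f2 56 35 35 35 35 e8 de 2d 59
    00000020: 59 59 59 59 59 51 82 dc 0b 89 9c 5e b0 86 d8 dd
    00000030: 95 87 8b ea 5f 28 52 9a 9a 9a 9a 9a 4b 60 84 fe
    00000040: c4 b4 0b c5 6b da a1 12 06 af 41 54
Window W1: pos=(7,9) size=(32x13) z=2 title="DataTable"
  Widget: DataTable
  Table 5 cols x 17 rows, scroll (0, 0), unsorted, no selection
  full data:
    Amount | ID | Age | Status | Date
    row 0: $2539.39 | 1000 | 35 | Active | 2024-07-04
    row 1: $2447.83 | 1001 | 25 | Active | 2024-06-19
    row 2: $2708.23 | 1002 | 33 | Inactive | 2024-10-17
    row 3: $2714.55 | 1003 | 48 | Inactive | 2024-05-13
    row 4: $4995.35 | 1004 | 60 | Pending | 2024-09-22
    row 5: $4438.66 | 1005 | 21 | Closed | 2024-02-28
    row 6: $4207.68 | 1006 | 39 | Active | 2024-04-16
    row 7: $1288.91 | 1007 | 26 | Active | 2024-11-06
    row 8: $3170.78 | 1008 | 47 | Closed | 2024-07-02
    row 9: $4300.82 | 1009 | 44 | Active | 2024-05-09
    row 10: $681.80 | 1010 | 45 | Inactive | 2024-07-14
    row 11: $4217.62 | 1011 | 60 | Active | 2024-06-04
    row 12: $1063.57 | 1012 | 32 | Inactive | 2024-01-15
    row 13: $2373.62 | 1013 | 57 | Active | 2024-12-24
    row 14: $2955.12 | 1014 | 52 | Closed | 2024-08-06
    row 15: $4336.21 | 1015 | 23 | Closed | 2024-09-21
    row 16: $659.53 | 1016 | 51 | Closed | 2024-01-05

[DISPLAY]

                                      
  ┏━━━━━━━━━━━━━━━━━━━━━━━━━━━━━━┓    
  ┃ DataTable                    ┃    
  ┠──────────────────────────────┨    
  ┃Amount  │ID  │Age│Status  │Dat┃    
  ┃────────┼────┼───┼────────┼───┃━━┓ 
  ┃$2539.39│1000│35 │Active  │202┃  ┃ 
  ┃$2447.83│1001│25 │Active  │202┃──┨ 
  ┃$2708.23│1002│33 │Inactive│202┃ e┃ 
  ┃$2714.55│1003│48 │Inactive│202┃ 5┃ 
  ┃$4995.35│1004│60 │Pending │202┃ d┃ 
  ┃$4438.66│1005│21 │Closed  │202┃ 9┃ 
  ┃$4207.68│1006│39 │Active  │202┃ 1┃ 
  ┗━━━━━━━━━━━━━━━━━━━━━━━━━━━━━━┛  ┃ 
   ┃                                ┃ 
   ┃                                ┃ 
   ┃                                ┃ 


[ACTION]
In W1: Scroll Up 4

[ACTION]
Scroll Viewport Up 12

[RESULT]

                                      
                                      
                                      
                                      
                                      
                                      
                                      
                                      
                                      
  ┏━━━━━━━━━━━━━━━━━━━━━━━━━━━━━━┓    
  ┃ DataTable                    ┃    
  ┠──────────────────────────────┨    
  ┃Amount  │ID  │Age│Status  │Dat┃    
  ┃────────┼────┼───┼────────┼───┃━━┓ 
  ┃$2539.39│1000│35 │Active  │202┃  ┃ 
  ┃$2447.83│1001│25 │Active  │202┃──┨ 
  ┃$2708.23│1002│33 │Inactive│202┃ e┃ 


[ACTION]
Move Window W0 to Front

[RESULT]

                                      
                                      
                                      
                                      
                                      
                                      
                                      
                                      
                                      
  ┏━━━━━━━━━━━━━━━━━━━━━━━━━━━━━━┓    
  ┃ DataTable                    ┃    
  ┠──────────────────────────────┨    
  ┃Amount  │ID  │Age│Status  │Dat┃    
  ┃┏━━━━━━━━━━━━━━━━━━━━━━━━━━━━━━━━┓ 
  ┃┃ HexEditor                      ┃ 
  ┃┠────────────────────────────────┨ 
  ┃┃00000000  FB fb fb fb fb 02 61 e┃ 


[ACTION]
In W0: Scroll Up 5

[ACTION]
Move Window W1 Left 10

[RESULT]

                                      
                                      
                                      
                                      
                                      
                                      
                                      
                                      
                                      
━━━━━━━━━━━━━━━━━━━━━━━━━━┓           
aTable                    ┃           
──────────────────────────┨           
nt  │ID  │Age│Status  │Dat┃           
───┏━━━━━━━━━━━━━━━━━━━━━━━━━━━━━━━━┓ 
9.3┃ HexEditor                      ┃ 
7.8┠────────────────────────────────┨ 
8.2┃00000000  FB fb fb fb fb 02 61 e┃ 


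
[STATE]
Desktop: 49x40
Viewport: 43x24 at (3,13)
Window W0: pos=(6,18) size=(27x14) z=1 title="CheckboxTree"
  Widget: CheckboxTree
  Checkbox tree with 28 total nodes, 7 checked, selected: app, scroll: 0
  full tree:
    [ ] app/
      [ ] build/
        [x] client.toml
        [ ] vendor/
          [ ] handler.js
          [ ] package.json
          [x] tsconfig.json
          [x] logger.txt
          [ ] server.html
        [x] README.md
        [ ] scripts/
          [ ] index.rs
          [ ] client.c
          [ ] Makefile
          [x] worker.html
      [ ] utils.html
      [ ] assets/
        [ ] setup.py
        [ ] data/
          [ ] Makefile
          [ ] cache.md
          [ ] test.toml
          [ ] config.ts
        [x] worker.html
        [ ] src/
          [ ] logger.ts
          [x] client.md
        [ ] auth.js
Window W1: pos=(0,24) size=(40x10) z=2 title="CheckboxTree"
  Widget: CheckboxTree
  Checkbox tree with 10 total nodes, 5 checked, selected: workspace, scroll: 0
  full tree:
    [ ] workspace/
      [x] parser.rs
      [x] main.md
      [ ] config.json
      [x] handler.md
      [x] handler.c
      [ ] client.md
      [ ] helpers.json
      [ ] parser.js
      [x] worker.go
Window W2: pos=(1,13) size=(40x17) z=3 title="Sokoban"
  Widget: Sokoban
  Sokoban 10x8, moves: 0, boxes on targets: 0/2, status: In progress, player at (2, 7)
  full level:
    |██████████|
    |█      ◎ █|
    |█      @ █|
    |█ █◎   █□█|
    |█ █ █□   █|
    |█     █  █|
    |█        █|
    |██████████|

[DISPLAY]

━━━━━━━━━━━━━━━━━━━━━━━━━━━━━━━━━━━━━┓     
Sokoban                              ┃     
─────────────────────────────────────┨     
█████████                            ┃     
      ◎ █                            ┃     
      @ █                            ┃     
 █◎   █□█                            ┃     
 █ █□   █                            ┃     
     █  █                            ┃     
        █                            ┃     
█████████                            ┃     
oves: 0  0/2                         ┃     
                                     ┃     
                                     ┃     
                                     ┃     
                                     ┃     
━━━━━━━━━━━━━━━━━━━━━━━━━━━━━━━━━━━━━┛     
 [ ] config.json                    ┃      
 [x] handler.md                     ┃      
 [x] handler.c                      ┃      
━━━━━━━━━━━━━━━━━━━━━━━━━━━━━━━━━━━━┛      
                                           
                                           
                                           


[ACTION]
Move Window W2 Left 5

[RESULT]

━━━━━━━━━━━━━━━━━━━━━━━━━━━━━━━━━━━━┓      
okoban                              ┃      
────────────────────────────────────┨      
████████                            ┃      
     ◎ █                            ┃      
     @ █                            ┃      
█◎   █□█                            ┃      
█ █□   █                            ┃      
    █  █                            ┃      
       █                            ┃      
████████                            ┃      
ves: 0  0/2                         ┃      
                                    ┃      
                                    ┃      
                                    ┃      
                                    ┃      
━━━━━━━━━━━━━━━━━━━━━━━━━━━━━━━━━━━━┛      
 [ ] config.json                    ┃      
 [x] handler.md                     ┃      
 [x] handler.c                      ┃      
━━━━━━━━━━━━━━━━━━━━━━━━━━━━━━━━━━━━┛      
                                           
                                           
                                           


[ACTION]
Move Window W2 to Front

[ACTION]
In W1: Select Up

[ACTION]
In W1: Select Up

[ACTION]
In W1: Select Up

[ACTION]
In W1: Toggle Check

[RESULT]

━━━━━━━━━━━━━━━━━━━━━━━━━━━━━━━━━━━━┓      
okoban                              ┃      
────────────────────────────────────┨      
████████                            ┃      
     ◎ █                            ┃      
     @ █                            ┃      
█◎   █□█                            ┃      
█ █□   █                            ┃      
    █  █                            ┃      
       █                            ┃      
████████                            ┃      
ves: 0  0/2                         ┃      
                                    ┃      
                                    ┃      
                                    ┃      
                                    ┃      
━━━━━━━━━━━━━━━━━━━━━━━━━━━━━━━━━━━━┛      
 [x] config.json                    ┃      
 [x] handler.md                     ┃      
 [x] handler.c                      ┃      
━━━━━━━━━━━━━━━━━━━━━━━━━━━━━━━━━━━━┛      
                                           
                                           
                                           


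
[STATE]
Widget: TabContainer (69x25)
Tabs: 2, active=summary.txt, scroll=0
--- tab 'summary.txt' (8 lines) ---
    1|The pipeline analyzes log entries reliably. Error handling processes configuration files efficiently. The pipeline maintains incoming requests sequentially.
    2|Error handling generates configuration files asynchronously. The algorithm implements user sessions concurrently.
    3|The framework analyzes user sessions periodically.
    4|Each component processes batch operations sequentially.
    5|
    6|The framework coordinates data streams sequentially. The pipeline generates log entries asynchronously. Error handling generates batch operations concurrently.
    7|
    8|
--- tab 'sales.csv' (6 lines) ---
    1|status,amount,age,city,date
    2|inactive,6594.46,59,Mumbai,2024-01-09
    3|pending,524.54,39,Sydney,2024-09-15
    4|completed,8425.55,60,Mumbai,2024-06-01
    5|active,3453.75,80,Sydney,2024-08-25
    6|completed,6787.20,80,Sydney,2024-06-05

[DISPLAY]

[summary.txt]│ sales.csv                                             
─────────────────────────────────────────────────────────────────────
The pipeline analyzes log entries reliably. Error handling processes 
Error handling generates configuration files asynchronously. The algo
The framework analyzes user sessions periodically.                   
Each component processes batch operations sequentially.              
                                                                     
The framework coordinates data streams sequentially. The pipeline gen
                                                                     
                                                                     
                                                                     
                                                                     
                                                                     
                                                                     
                                                                     
                                                                     
                                                                     
                                                                     
                                                                     
                                                                     
                                                                     
                                                                     
                                                                     
                                                                     
                                                                     


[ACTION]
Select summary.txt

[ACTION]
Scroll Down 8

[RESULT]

[summary.txt]│ sales.csv                                             
─────────────────────────────────────────────────────────────────────
                                                                     
                                                                     
                                                                     
                                                                     
                                                                     
                                                                     
                                                                     
                                                                     
                                                                     
                                                                     
                                                                     
                                                                     
                                                                     
                                                                     
                                                                     
                                                                     
                                                                     
                                                                     
                                                                     
                                                                     
                                                                     
                                                                     
                                                                     


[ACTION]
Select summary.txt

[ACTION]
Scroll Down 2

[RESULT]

[summary.txt]│ sales.csv                                             
─────────────────────────────────────────────────────────────────────
The framework analyzes user sessions periodically.                   
Each component processes batch operations sequentially.              
                                                                     
The framework coordinates data streams sequentially. The pipeline gen
                                                                     
                                                                     
                                                                     
                                                                     
                                                                     
                                                                     
                                                                     
                                                                     
                                                                     
                                                                     
                                                                     
                                                                     
                                                                     
                                                                     
                                                                     
                                                                     
                                                                     
                                                                     
                                                                     


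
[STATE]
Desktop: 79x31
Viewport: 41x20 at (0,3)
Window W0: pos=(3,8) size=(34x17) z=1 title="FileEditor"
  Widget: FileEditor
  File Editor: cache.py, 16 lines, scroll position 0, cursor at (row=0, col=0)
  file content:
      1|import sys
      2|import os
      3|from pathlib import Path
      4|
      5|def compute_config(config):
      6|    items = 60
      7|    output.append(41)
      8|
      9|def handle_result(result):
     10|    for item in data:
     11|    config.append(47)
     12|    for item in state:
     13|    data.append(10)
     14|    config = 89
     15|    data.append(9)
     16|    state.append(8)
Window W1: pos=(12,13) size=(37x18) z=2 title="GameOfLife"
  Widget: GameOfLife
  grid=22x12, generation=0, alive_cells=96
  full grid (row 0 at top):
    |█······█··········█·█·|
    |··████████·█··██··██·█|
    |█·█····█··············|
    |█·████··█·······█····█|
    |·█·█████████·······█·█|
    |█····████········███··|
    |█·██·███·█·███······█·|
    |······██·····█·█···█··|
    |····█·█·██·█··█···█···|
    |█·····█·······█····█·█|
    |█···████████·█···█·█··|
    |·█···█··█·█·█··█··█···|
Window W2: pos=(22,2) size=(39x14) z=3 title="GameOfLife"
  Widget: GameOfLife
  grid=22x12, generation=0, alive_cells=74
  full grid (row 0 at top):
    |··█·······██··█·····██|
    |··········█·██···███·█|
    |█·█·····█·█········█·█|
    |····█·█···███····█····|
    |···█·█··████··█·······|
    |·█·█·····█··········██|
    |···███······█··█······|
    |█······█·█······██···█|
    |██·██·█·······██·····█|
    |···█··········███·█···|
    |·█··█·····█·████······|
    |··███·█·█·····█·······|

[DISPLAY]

                      ┃ GameOfLife       
                      ┠──────────────────
                      ┃Gen: 0            
                      ┃··········█·██···█
                      ┃█·█·····█·█·······
   ┏━━━━━━━━━━━━━━━━━━┃····█·█···███····█
   ┃ FileEditor       ┃···█·█··████··█···
   ┠──────────────────┃·█·█·····█········
   ┃█mport sys        ┃···███······█··█··
   ┃import os         ┃█······█·█······██
   ┃from pat┏━━━━━━━━━┃██·██·█·······██··
   ┃        ┃ GameOfLi┃···█··········███·
   ┃def comp┠─────────┗━━━━━━━━━━━━━━━━━━
   ┃    item┃Gen: 0                      
   ┃    outp┃█······█··········█·█·      
   ┃        ┃··████████·█··██··██·█      
   ┃def hand┃█·█····█··············      
   ┃    for ┃█·████··█·······█····█      
   ┃    conf┃·█·█████████·······█·█      
   ┃    for ┃█····████········███··      


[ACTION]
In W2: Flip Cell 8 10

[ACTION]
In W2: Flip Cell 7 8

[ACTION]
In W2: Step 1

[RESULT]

                      ┃ GameOfLife       
                      ┠──────────────────
                      ┃Gen: 1            
                      ┃·█········█·██····
                      ┃··········█··█···█
   ┏━━━━━━━━━━━━━━━━━━┃···███·██···█·····
   ┃ FileEditor       ┃··██·█··█···█·····
   ┠──────────────────┃···█·█··██·█······
   ┃█mport sys        ┃··███····█······█·
   ┃import os         ┃███···████····█·█·
   ┃from pat┏━━━━━━━━━┃█████··███····█···
   ┃        ┃ GameOfLi┃██·█·█·····█····█·
   ┃def comp┠─────────┗━━━━━━━━━━━━━━━━━━
   ┃    item┃Gen: 0                      
   ┃    outp┃█······█··········█·█·      
   ┃        ┃··████████·█··██··██·█      
   ┃def hand┃█·█····█··············      
   ┃    for ┃█·████··█·······█····█      
   ┃    conf┃·█·█████████·······█·█      
   ┃    for ┃█····████········███··      


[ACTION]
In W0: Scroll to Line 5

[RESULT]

                      ┃ GameOfLife       
                      ┠──────────────────
                      ┃Gen: 1            
                      ┃·█········█·██····
                      ┃··········█··█···█
   ┏━━━━━━━━━━━━━━━━━━┃···███·██···█·····
   ┃ FileEditor       ┃··██·█··█···█·····
   ┠──────────────────┃···█·█··██·█······
   ┃                  ┃··███····█······█·
   ┃def compute_config┃███···████····█·█·
   ┃    item┏━━━━━━━━━┃█████··███····█···
   ┃    outp┃ GameOfLi┃██·█·█·····█····█·
   ┃        ┠─────────┗━━━━━━━━━━━━━━━━━━
   ┃def hand┃Gen: 0                      
   ┃    for ┃█······█··········█·█·      
   ┃    conf┃··████████·█··██··██·█      
   ┃    for ┃█·█····█··············      
   ┃    data┃█·████··█·······█····█      
   ┃    conf┃·█·█████████·······█·█      
   ┃    data┃█····████········███··      


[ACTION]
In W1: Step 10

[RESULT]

                      ┃ GameOfLife       
                      ┠──────────────────
                      ┃Gen: 1            
                      ┃·█········█·██····
                      ┃··········█··█···█
   ┏━━━━━━━━━━━━━━━━━━┃···███·██···█·····
   ┃ FileEditor       ┃··██·█··█···█·····
   ┠──────────────────┃···█·█··██·█······
   ┃                  ┃··███····█······█·
   ┃def compute_config┃███···████····█·█·
   ┃    item┏━━━━━━━━━┃█████··███····█···
   ┃    outp┃ GameOfLi┃██·█·█·····█····█·
   ┃        ┠─────────┗━━━━━━━━━━━━━━━━━━
   ┃def hand┃Gen: 10                     
   ┃    for ┃······███·············      
   ┃    conf┃··█·····█·············      
   ┃    for ┃·█·██·███·············      
   ┃    data┃██··██················      
   ┃    conf┃█····█················      
   ┃    data┃███·█··········█····██      


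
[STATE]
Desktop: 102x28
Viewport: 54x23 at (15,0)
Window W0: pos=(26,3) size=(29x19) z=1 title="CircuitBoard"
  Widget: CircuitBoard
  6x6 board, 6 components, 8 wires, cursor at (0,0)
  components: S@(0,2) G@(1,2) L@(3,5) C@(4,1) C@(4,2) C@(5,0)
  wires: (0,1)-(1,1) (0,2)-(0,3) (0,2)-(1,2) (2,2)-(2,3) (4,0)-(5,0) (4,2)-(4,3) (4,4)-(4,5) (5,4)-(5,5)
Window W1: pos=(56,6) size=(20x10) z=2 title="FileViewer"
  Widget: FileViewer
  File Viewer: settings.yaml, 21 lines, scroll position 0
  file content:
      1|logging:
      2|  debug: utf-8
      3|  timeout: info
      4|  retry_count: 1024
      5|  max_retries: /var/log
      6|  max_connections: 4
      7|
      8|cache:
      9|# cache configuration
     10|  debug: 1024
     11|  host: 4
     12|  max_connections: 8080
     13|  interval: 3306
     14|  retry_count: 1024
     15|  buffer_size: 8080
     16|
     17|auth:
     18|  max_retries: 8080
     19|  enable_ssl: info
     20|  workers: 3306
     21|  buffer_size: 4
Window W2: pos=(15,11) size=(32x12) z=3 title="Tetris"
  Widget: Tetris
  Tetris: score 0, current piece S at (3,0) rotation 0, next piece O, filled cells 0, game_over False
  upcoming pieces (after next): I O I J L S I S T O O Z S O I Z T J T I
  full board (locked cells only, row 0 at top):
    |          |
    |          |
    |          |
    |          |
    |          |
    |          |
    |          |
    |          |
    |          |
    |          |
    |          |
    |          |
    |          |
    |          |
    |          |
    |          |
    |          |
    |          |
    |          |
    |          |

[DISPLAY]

                                                      
                                                      
                                                      
           ┏━━━━━━━━━━━━━━━━━━━━━━━━━━━┓              
           ┃ CircuitBoard              ┃              
           ┠───────────────────────────┨              
           ┃   0 1 2 3 4 5             ┃ ┏━━━━━━━━━━━━
           ┃0  [.]  ·   S ─ ·          ┃ ┃ FileViewer 
           ┃        │   │              ┃ ┠────────────
           ┃1       ·   G              ┃ ┃logging:    
           ┃                           ┃ ┃  debug: utf
┏━━━━━━━━━━━━━━━━━━━━━━━━━━━━━━┓       ┃ ┃  timeout: i
┃ Tetris                       ┃       ┃ ┃  retry_coun
┠──────────────────────────────┨    L  ┃ ┃  max_retrie
┃          │Next:              ┃       ┃ ┃  max_connec
┃          │▓▓                 ┃· ─ ·  ┃ ┗━━━━━━━━━━━━
┃          │▓▓                 ┃       ┃              
┃          │                   ┃· ─ ·  ┃              
┃          │                   ┃       ┃              
┃          │                   ┃       ┃              
┃          │Score:             ┃       ┃              
┃          │0                  ┃━━━━━━━┛              
┗━━━━━━━━━━━━━━━━━━━━━━━━━━━━━━┛                      


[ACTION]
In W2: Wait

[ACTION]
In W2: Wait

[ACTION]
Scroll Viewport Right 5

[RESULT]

                                                      
                                                      
                                                      
      ┏━━━━━━━━━━━━━━━━━━━━━━━━━━━┓                   
      ┃ CircuitBoard              ┃                   
      ┠───────────────────────────┨                   
      ┃   0 1 2 3 4 5             ┃ ┏━━━━━━━━━━━━━━━━━
      ┃0  [.]  ·   S ─ ·          ┃ ┃ FileViewer      
      ┃        │   │              ┃ ┠─────────────────
      ┃1       ·   G              ┃ ┃logging:         
      ┃                           ┃ ┃  debug: utf-8   
━━━━━━━━━━━━━━━━━━━━━━━━━━┓       ┃ ┃  timeout: info  
ris                       ┃       ┃ ┃  retry_count: 10
──────────────────────────┨    L  ┃ ┃  max_retries: /v
      │Next:              ┃       ┃ ┃  max_connections
      │▓▓                 ┃· ─ ·  ┃ ┗━━━━━━━━━━━━━━━━━
      │▓▓                 ┃       ┃                   
      │                   ┃· ─ ·  ┃                   
      │                   ┃       ┃                   
      │                   ┃       ┃                   
      │Score:             ┃       ┃                   
      │0                  ┃━━━━━━━┛                   
━━━━━━━━━━━━━━━━━━━━━━━━━━┛                           


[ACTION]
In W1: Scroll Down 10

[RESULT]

                                                      
                                                      
                                                      
      ┏━━━━━━━━━━━━━━━━━━━━━━━━━━━┓                   
      ┃ CircuitBoard              ┃                   
      ┠───────────────────────────┨                   
      ┃   0 1 2 3 4 5             ┃ ┏━━━━━━━━━━━━━━━━━
      ┃0  [.]  ·   S ─ ·          ┃ ┃ FileViewer      
      ┃        │   │              ┃ ┠─────────────────
      ┃1       ·   G              ┃ ┃  host: 4        
      ┃                           ┃ ┃  max_connections
━━━━━━━━━━━━━━━━━━━━━━━━━━┓       ┃ ┃  interval: 3306 
ris                       ┃       ┃ ┃  retry_count: 10
──────────────────────────┨    L  ┃ ┃  buffer_size: 80
      │Next:              ┃       ┃ ┃                 
      │▓▓                 ┃· ─ ·  ┃ ┗━━━━━━━━━━━━━━━━━
      │▓▓                 ┃       ┃                   
      │                   ┃· ─ ·  ┃                   
      │                   ┃       ┃                   
      │                   ┃       ┃                   
      │Score:             ┃       ┃                   
      │0                  ┃━━━━━━━┛                   
━━━━━━━━━━━━━━━━━━━━━━━━━━┛                           


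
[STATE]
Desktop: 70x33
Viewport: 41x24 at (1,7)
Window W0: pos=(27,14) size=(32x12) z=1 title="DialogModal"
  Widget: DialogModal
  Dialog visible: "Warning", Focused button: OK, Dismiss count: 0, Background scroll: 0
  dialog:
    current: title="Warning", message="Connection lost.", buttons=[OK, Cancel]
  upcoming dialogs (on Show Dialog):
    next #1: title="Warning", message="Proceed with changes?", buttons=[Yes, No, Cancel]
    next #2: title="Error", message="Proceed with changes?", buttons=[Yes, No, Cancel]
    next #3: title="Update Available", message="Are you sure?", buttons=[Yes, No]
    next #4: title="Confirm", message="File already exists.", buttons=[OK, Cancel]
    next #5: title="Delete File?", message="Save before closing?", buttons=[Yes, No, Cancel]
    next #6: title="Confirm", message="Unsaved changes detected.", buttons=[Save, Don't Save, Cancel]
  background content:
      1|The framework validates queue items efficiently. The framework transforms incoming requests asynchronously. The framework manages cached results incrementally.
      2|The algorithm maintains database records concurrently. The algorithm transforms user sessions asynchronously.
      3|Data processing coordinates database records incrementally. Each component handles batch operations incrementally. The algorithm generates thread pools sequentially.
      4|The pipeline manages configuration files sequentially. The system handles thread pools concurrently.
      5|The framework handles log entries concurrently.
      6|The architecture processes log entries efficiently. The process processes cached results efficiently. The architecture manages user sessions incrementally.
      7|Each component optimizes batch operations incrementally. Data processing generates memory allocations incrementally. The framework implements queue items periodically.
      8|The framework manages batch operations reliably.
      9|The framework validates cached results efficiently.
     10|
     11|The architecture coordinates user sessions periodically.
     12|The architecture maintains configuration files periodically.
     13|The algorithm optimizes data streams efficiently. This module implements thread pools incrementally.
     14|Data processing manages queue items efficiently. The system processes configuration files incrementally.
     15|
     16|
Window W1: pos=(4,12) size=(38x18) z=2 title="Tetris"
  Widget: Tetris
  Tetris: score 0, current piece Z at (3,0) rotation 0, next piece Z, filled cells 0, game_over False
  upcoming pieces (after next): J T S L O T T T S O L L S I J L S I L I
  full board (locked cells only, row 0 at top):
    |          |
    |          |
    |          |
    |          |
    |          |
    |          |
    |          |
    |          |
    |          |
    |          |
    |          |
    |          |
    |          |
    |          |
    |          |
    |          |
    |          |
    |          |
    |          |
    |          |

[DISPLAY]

                                         
                                         
                                         
                                         
                                         
   ┏━━━━━━━━━━━━━━━━━━━━━━━━━━━━━━━━━━━━┓
   ┃ Tetris                             ┃
   ┠────────────────────────────────────┨
   ┃          │Next:                    ┃
   ┃          │▓▓                       ┃
   ┃          │ ▓▓                      ┃
   ┃          │                         ┃
   ┃          │                         ┃
   ┃          │                         ┃
   ┃          │Score:                   ┃
   ┃          │0                        ┃
   ┃          │                         ┃
   ┃          │                         ┃
   ┃          │                         ┃
   ┃          │                         ┃
   ┃          │                         ┃
   ┃          │                         ┃
   ┗━━━━━━━━━━━━━━━━━━━━━━━━━━━━━━━━━━━━┛
                                         


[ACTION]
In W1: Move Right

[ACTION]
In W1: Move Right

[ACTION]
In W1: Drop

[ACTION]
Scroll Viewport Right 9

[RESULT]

                                         
                                         
                                         
                                         
                                         
━━━━━━━━━━━━━━━━━━━━━━━━━━━━━━━┓         
is                             ┃         
───────────────────────────────┨━━━━━━━━━
     │Next:                    ┃         
     │▓▓                       ┃─────────
     │ ▓▓                      ┃validates
     │                         ┃─────────
     │                         ┃ning     
     │                         ┃ion lost.
     │Score:                   ┃Cancel   
     │0                        ┃─────────
     │                         ┃ optimize
     │                         ┃manages b
     │                         ┃━━━━━━━━━
     │                         ┃         
     │                         ┃         
     │                         ┃         
━━━━━━━━━━━━━━━━━━━━━━━━━━━━━━━┛         
                                         
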